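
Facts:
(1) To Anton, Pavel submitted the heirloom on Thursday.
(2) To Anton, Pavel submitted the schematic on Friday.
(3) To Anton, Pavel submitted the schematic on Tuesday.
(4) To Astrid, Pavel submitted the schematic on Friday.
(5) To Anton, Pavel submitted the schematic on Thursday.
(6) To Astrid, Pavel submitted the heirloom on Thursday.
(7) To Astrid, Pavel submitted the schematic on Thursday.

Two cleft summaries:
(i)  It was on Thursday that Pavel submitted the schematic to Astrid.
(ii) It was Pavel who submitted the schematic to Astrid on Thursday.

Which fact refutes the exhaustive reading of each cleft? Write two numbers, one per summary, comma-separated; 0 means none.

Summary (i) focuses "on Thursday" (the setting); background Pavel as agent and the schematic as thing and Astrid as recipient. Fact (4) matches that background with setting = on Friday — refutes (i).
Summary (ii) focuses "Pavel" (the agent); background the schematic as thing and Astrid as recipient and on Thursday as setting. No fact matches that background with a different agent, so 0.

4, 0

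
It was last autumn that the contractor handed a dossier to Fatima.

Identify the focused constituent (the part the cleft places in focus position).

last autumn

In an it-cleft "It was X that/who ...", the clefted constituent X is the focus; the that/who-clause expresses the presupposed open proposition.
Here the focus is "last autumn". The backgrounded (presupposed) material includes "the contractor", "a dossier" and "to Fatima".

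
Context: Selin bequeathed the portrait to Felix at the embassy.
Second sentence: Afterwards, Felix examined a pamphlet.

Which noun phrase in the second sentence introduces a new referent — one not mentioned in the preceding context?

a pamphlet

"Felix" in the second sentence is given — already mentioned in the context.
"a pamphlet" has no antecedent in the context; it is discourse-new (the indefinite article also signals a new referent).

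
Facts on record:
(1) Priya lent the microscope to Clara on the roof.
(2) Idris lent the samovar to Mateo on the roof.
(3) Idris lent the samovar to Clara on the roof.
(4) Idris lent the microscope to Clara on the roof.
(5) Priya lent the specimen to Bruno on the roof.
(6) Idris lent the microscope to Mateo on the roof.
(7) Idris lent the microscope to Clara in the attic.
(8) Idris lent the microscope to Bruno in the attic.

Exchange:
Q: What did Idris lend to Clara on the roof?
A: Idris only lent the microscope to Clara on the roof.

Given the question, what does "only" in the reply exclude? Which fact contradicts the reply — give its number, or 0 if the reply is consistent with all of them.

The question "What did ...?" targets the thing, so in the reply the focus falls on "the microscope".
"Only" then excludes alternative things while the background — agent = Idris, recipient = Clara, setting = on the roof — is held fixed.
Fact (3) shares the background with a different thing (the samovar) — counterexample.
(Fact (7) would refute a reading with focus on the setting — but that is not what the question asks.)

3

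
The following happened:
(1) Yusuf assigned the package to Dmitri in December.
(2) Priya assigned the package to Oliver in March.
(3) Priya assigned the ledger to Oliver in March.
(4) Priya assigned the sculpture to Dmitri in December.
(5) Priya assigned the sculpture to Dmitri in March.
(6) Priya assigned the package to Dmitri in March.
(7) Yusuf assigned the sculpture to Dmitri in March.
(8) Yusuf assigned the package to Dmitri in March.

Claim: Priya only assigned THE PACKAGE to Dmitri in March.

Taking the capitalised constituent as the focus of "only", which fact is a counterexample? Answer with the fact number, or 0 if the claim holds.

5

Focus (in capitals) is "the package" — the thing. "Only" excludes alternative things while holding fixed same agent, recipient, setting (Priya / Dmitri / in March).
Fact (5) matches on same agent, recipient, setting (Priya / Dmitri / in March), but has thing = the sculpture instead. That refutes the claim.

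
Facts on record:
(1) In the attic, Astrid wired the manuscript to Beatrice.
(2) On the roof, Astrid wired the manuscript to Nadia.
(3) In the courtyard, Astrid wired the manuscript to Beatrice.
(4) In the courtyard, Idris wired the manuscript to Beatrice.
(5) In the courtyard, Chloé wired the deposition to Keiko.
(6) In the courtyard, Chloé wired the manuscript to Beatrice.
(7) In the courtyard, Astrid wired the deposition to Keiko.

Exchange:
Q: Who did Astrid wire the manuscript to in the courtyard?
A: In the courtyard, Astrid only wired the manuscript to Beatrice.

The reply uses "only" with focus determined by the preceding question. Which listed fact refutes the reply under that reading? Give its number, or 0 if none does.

0

The question "Who did ... to ...?" targets the recipient, so in the reply the focus falls on "Beatrice".
"Only" then excludes alternative recipients while the background — agent = Astrid, thing = the manuscript, setting = in the courtyard — is held fixed.
No listed fact shares that background with another recipient. Nothing contradicts the reply.
(Fact (1) would refute a reading with focus on the setting — but that is not what the question asks.)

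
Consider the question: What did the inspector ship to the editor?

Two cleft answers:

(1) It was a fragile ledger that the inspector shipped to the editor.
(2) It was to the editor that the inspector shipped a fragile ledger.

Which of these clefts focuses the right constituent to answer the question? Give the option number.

The question word "what" targets the direct object.
Option (1) clefts "a fragile ledger" — that matches what the question asks about.
Option (2) clefts "to the editor" — the recipient, not what was asked.
So the congruent reply is (1).

1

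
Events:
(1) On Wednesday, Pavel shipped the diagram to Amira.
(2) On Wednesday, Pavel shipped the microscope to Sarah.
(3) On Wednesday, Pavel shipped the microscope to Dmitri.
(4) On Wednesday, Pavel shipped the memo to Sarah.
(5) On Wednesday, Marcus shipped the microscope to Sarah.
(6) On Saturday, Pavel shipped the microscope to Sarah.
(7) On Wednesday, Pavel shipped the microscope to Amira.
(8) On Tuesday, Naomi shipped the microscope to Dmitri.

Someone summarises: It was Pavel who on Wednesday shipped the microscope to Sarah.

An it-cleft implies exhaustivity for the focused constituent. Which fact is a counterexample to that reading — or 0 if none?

Focus of the cleft: "Pavel" (the agent). Presupposed background: same thing, recipient, setting (the microscope / Sarah / on Wednesday).
The exhaustive reading says no other agent fits that background.
But fact (5) also has same thing, recipient, setting (the microscope / Sarah / on Wednesday), with agent = Marcus — so the exhaustive reading fails.

5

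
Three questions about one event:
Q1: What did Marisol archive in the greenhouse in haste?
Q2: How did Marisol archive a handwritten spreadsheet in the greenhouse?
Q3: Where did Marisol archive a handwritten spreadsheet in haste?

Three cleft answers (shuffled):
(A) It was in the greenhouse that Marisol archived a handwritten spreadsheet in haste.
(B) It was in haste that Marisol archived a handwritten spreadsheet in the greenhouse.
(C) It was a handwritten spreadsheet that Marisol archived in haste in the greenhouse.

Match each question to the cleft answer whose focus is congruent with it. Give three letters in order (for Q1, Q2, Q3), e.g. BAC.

Q1 asks about the direct object; cleft (C) focuses "a handwritten spreadsheet", which is the direct object — so Q1 → C.
Q2 asks about the manner; cleft (B) focuses "in haste", which is the manner — so Q2 → B.
Q3 asks about the location; cleft (A) focuses "in the greenhouse", which is the location — so Q3 → A.
Mapping: Q1→C, Q2→B, Q3→A.

CBA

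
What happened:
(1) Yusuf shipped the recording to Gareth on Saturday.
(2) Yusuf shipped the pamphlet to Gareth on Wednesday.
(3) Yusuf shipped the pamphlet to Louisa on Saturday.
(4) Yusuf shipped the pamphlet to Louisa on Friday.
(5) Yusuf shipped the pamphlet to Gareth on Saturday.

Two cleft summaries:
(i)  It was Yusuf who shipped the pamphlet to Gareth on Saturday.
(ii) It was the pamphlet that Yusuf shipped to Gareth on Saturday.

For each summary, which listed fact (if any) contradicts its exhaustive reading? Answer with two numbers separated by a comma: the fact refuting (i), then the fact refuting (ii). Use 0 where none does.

0, 1

Summary (i) focuses "Yusuf" (the agent); background same thing, recipient, setting (the pamphlet / Gareth / on Saturday). No fact matches that background with a different agent, so 0.
Summary (ii) focuses "the pamphlet" (the thing); background same agent, recipient, setting (Yusuf / Gareth / on Saturday). Fact (1) matches that background with thing = the recording — refutes (ii).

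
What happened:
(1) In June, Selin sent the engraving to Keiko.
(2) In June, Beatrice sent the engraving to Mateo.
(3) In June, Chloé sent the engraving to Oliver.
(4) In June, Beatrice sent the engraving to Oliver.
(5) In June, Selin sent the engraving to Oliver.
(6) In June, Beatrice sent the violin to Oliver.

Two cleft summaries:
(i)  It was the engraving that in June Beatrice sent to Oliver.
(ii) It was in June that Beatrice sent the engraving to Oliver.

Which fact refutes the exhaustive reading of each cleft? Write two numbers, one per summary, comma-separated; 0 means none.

6, 0

Summary (i) focuses "the engraving" (the thing); background same agent, recipient, setting (Beatrice / Oliver / in June). Fact (6) matches that background with thing = the violin — refutes (i).
Summary (ii) focuses "in June" (the setting); background same agent, thing, recipient (Beatrice / the engraving / Oliver). No fact matches that background with a different setting, so 0.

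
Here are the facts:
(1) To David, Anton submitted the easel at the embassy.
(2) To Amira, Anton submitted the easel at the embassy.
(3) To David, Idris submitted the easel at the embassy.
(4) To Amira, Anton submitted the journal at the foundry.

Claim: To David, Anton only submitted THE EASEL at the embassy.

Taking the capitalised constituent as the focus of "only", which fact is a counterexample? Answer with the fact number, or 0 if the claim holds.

Focus (in capitals) is "the easel" — the thing. "Only" excludes alternative things while holding fixed agent = Anton, recipient = David, setting = at the embassy.
No fact matches agent = Anton, recipient = David, setting = at the embassy with a different thing — every other fact differs on at least one backgrounded slot. So no fact refutes it.

0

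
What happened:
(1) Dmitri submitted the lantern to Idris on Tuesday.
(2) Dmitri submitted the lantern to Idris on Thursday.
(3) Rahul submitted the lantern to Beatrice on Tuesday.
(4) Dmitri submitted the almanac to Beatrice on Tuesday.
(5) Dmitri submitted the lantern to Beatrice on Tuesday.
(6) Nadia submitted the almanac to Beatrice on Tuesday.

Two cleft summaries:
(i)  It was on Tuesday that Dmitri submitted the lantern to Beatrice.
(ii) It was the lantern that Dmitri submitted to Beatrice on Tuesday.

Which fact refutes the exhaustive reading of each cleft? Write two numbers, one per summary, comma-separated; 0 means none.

0, 4

Summary (i) focuses "on Tuesday" (the setting); background Dmitri as agent and the lantern as thing and Beatrice as recipient. No fact matches that background with a different setting, so 0.
Summary (ii) focuses "the lantern" (the thing); background Dmitri as agent and Beatrice as recipient and on Tuesday as setting. Fact (4) matches that background with thing = the almanac — refutes (ii).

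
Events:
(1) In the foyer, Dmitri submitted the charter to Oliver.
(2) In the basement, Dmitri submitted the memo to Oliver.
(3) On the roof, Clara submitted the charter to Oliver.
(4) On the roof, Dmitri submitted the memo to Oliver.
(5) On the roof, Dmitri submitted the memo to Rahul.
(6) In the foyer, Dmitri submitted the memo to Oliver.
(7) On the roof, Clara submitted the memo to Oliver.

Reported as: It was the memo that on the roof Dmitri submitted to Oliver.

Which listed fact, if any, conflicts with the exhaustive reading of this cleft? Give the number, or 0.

Focus of the cleft: "the memo" (the thing). Presupposed background: agent = Dmitri, recipient = Oliver, setting = on the roof.
The exhaustive reading says no other thing fits that background.
No listed fact matches the background with a different thing. Exhaustivity holds.

0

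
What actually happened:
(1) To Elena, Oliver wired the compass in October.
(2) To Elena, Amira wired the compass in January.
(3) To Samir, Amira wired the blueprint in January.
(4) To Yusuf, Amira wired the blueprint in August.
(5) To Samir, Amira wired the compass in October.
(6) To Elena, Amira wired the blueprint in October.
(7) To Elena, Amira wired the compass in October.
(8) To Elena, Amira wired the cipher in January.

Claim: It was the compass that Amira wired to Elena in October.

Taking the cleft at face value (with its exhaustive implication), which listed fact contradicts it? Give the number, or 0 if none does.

The cleft puts "the compass" in focus and presupposes the open proposition with agent = Amira, recipient = Elena, setting = in October.
Exhaustivity: the compass is the only thing satisfying that background.
But fact (6) also has agent = Amira, recipient = Elena, setting = in October, with thing = the blueprint — so the exhaustive reading fails.

6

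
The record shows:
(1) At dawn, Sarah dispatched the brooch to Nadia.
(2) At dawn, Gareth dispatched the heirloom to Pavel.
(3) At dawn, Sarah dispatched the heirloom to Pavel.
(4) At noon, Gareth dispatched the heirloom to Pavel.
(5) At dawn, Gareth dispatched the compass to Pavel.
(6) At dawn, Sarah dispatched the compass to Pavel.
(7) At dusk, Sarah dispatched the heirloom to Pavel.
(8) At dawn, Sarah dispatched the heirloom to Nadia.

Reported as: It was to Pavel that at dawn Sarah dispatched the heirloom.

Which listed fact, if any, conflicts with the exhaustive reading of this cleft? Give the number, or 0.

The cleft puts "Pavel" in focus and presupposes the open proposition with agent = Sarah, thing = the heirloom, setting = at dawn.
The exhaustive reading says no other recipient fits that background.
But fact (8) also has agent = Sarah, thing = the heirloom, setting = at dawn, with recipient = Nadia — so the exhaustive reading fails.

8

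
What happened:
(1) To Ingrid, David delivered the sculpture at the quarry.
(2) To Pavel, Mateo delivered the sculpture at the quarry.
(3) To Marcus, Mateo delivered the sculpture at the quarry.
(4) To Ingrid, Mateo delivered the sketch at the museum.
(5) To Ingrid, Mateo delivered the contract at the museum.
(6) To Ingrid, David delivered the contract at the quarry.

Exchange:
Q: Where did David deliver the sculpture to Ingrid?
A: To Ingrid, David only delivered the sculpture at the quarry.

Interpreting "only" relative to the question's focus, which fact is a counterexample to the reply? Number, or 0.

0

Answering "Where did ...?" puts focus on the setting — here, "at the quarry".
So "only" ranges over settings; the rest (agent = David, thing = the sculpture, recipient = Ingrid) is presupposed.
No listed fact shares that background with another setting. Nothing contradicts the reply.
(Fact (6) would refute a reading with focus on the thing — but that is not what the question asks.)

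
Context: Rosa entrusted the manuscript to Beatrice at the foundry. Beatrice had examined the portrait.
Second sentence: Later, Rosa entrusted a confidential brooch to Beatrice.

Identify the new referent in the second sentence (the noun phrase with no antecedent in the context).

"Rosa" and "Beatrice" in the second sentence are given — already mentioned in the context.
"a confidential brooch" has no antecedent in the context; it is discourse-new (the indefinite article also signals a new referent).

a confidential brooch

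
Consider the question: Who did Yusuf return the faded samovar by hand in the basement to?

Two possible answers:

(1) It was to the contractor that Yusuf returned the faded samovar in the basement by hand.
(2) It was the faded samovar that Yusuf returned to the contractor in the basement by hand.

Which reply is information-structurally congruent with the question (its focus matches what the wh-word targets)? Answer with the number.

1

The question word "who" targets the recipient.
Option (1) clefts "to the contractor" — that matches what the question asks about.
Option (2) clefts "the faded samovar" — the direct object, not what was asked.
So the congruent reply is (1).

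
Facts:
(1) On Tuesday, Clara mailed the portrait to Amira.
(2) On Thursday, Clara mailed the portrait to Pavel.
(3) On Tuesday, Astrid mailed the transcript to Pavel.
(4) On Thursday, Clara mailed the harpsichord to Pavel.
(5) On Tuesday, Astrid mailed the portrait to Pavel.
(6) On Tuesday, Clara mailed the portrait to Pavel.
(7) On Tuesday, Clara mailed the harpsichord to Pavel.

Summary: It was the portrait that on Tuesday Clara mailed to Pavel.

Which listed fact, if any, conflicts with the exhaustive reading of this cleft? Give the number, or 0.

7

Focus of the cleft: "the portrait" (the thing). Presupposed background: agent = Clara, recipient = Pavel, setting = on Tuesday.
Exhaustivity: the portrait is the only thing satisfying that background.
Fact (7) shares the background but with thing = the harpsichord; exhaustivity is violated.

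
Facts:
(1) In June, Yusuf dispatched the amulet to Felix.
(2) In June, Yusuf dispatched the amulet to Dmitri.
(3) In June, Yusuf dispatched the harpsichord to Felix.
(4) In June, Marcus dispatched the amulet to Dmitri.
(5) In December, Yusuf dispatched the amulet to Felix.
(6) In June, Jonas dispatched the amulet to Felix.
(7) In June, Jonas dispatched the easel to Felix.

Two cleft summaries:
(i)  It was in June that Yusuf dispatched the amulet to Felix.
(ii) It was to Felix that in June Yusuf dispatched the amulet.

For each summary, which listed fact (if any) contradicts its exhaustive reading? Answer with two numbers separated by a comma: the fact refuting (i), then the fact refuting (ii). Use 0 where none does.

5, 2

Summary (i) focuses "in June" (the setting); background same agent, thing, recipient (Yusuf / the amulet / Felix). Fact (5) matches that background with setting = in December — refutes (i).
Summary (ii) focuses "Felix" (the recipient); background same agent, thing, setting (Yusuf / the amulet / in June). Fact (2) matches that background with recipient = Dmitri — refutes (ii).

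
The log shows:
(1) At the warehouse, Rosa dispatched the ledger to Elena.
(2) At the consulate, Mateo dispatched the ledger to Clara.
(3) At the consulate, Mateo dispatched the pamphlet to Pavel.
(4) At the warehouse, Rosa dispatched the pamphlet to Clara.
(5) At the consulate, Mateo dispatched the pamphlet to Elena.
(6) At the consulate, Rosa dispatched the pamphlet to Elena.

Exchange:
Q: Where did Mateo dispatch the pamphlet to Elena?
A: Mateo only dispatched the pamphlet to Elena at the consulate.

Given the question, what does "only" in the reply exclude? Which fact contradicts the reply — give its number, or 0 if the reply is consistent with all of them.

0

Answering "Where did ...?" puts focus on the setting — here, "at the consulate".
So "only" ranges over settings; the rest (same agent, thing, recipient (Mateo / the pamphlet / Elena)) is presupposed.
No listed fact shares that background with another setting. Nothing contradicts the reply.
(Fact (3) would refute a reading with focus on the recipient — but that is not what the question asks.)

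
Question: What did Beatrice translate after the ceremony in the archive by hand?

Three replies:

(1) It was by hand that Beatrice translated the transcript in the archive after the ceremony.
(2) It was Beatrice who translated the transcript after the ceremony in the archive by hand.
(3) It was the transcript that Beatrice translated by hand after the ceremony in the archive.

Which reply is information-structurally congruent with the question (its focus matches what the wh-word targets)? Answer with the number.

3

The question word "what" targets the direct object.
Option (1) clefts "by hand" — the manner, not what was asked.
Option (2) clefts "Beatrice" — the subject (agent), not what was asked.
Option (3) clefts "the transcript" — that matches what the question asks about.
So the congruent reply is (3).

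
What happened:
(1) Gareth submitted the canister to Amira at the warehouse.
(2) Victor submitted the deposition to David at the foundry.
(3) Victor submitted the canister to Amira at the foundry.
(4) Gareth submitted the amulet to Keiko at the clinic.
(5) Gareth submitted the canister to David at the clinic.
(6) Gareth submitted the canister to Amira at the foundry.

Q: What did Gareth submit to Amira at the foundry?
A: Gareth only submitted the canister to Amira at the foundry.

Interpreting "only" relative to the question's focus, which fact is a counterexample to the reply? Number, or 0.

0

Answering "What did ...?" puts focus on the thing — here, "the canister".
So "only" ranges over things; the rest (same agent, recipient, setting (Gareth / Amira / at the foundry)) is presupposed.
No fact keeps same agent, recipient, setting (Gareth / Amira / at the foundry) while changing the thing; every other fact differs on something backgrounded. The reply stands.
(Fact (1) would refute a reading with focus on the setting — but that is not what the question asks.)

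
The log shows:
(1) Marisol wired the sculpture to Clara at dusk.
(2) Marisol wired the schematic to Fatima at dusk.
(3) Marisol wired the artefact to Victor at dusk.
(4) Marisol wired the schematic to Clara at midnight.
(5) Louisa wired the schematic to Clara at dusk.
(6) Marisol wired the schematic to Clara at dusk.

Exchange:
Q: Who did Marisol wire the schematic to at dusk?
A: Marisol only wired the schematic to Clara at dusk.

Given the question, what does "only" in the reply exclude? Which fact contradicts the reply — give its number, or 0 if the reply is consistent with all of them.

2

Answering "Who did ... to ...?" puts focus on the recipient — here, "Clara".
"Only" then excludes alternative recipients while the background — agent = Marisol, thing = the schematic, setting = at dusk — is held fixed.
Fact (2) keeps agent = Marisol, thing = the schematic, setting = at dusk but has recipient = Fatima; that refutes the reply.
(Fact (1) would refute a reading with focus on the thing — but that is not what the question asks.)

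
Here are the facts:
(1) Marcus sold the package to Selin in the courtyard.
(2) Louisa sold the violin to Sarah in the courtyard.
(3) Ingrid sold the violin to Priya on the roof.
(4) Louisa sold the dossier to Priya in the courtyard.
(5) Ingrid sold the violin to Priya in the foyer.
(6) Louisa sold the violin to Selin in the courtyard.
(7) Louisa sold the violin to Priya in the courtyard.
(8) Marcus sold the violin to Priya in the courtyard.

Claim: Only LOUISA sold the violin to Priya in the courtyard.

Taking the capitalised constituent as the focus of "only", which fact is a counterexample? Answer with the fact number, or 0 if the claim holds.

8

Focus (in capitals) is "Louisa" — the agent. "Only" excludes alternative agents while holding fixed same thing, recipient, setting (the violin / Priya / in the courtyard).
Fact (8) matches on same thing, recipient, setting (the violin / Priya / in the courtyard), but has agent = Marcus instead. That refutes the claim.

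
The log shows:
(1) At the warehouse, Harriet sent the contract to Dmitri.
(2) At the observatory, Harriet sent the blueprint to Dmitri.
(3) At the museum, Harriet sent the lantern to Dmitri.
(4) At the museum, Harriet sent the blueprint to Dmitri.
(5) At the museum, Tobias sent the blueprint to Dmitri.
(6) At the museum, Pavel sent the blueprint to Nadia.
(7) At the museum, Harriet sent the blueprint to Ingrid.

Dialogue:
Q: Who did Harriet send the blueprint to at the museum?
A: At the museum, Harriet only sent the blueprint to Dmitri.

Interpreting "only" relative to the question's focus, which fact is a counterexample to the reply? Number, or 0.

The question "Who did ... to ...?" targets the recipient, so in the reply the focus falls on "Dmitri".
"Only" then excludes alternative recipients while the background — same agent, thing, setting (Harriet / the blueprint / at the museum) — is held fixed.
Fact (7) shares the background with a different recipient (Ingrid) — counterexample.
(Fact (3) would refute a reading with focus on the thing — but that is not what the question asks.)

7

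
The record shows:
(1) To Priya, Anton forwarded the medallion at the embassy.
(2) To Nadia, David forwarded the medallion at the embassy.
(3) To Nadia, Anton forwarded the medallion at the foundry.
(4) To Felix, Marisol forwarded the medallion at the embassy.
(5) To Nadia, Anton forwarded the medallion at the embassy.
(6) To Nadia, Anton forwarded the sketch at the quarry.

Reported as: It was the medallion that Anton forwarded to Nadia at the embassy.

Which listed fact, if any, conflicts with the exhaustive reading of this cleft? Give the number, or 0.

0

The cleft puts "the medallion" in focus and presupposes the open proposition with agent = Anton, recipient = Nadia, setting = at the embassy.
The exhaustive reading says no other thing fits that background.
No listed fact matches the background with a different thing. Exhaustivity holds.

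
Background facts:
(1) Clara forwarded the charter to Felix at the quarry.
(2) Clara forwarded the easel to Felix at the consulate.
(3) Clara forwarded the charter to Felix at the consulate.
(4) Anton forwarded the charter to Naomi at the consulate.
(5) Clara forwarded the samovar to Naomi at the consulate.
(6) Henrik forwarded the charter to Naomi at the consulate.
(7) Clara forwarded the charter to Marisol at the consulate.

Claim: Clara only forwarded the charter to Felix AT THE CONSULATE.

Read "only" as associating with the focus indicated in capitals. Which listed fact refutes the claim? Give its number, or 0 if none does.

The capitals mark "at the consulate" as focus. So "only" rules out other settings, with the rest (same agent, thing, recipient (Clara / the charter / Felix)) as background.
Fact (1) shares the background but differs in setting (at the quarry) — a counterexample.

1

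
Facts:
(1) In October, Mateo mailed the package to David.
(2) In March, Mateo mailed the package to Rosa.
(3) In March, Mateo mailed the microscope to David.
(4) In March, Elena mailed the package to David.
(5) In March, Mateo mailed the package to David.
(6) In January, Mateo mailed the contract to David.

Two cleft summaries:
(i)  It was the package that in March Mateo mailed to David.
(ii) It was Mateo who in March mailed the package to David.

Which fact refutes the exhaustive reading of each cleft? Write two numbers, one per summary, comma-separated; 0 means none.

Summary (i) focuses "the package" (the thing); background agent = Mateo, recipient = David, setting = in March. Fact (3) matches that background with thing = the microscope — refutes (i).
Summary (ii) focuses "Mateo" (the agent); background thing = the package, recipient = David, setting = in March. Fact (4) matches that background with agent = Elena — refutes (ii).

3, 4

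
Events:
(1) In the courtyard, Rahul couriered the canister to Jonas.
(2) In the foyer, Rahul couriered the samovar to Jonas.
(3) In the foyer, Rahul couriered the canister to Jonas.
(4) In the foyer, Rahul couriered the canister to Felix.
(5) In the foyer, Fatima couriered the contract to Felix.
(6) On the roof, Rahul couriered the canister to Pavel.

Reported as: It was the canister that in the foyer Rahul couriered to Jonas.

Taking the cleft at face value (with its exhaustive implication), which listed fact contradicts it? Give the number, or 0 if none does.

2

The cleft puts "the canister" in focus and presupposes the open proposition with agent = Rahul, recipient = Jonas, setting = in the foyer.
Exhaustivity: the canister is the only thing satisfying that background.
Fact (2) shares the background but with thing = the samovar; exhaustivity is violated.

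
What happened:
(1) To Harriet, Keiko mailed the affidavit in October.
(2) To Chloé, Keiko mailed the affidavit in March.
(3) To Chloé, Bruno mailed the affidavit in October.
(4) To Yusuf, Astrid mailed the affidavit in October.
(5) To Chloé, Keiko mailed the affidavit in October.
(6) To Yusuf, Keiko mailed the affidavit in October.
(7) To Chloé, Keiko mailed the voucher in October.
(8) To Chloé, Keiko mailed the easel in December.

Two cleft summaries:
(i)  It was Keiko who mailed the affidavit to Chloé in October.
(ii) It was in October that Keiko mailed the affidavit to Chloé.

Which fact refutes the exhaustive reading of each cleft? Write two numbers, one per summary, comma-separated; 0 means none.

Summary (i) focuses "Keiko" (the agent); background same thing, recipient, setting (the affidavit / Chloé / in October). Fact (3) matches that background with agent = Bruno — refutes (i).
Summary (ii) focuses "in October" (the setting); background same agent, thing, recipient (Keiko / the affidavit / Chloé). Fact (2) matches that background with setting = in March — refutes (ii).

3, 2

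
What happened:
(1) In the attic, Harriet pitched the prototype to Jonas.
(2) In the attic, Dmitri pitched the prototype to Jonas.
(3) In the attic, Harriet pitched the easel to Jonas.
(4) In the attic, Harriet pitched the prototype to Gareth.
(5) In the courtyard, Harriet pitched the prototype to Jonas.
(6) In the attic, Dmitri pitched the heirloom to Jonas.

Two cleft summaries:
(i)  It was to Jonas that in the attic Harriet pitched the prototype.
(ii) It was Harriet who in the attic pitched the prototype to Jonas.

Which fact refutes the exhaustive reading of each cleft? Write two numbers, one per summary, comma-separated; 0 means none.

4, 2

(i): focus "Jonas". Looking for Harriet as agent and the prototype as thing and in the attic as setting with some other recipient — fact (4) has Gareth there. Refuted.
(ii): focus "Harriet". Looking for the prototype as thing and Jonas as recipient and in the attic as setting with some other agent — fact (2) has Dmitri there. Refuted.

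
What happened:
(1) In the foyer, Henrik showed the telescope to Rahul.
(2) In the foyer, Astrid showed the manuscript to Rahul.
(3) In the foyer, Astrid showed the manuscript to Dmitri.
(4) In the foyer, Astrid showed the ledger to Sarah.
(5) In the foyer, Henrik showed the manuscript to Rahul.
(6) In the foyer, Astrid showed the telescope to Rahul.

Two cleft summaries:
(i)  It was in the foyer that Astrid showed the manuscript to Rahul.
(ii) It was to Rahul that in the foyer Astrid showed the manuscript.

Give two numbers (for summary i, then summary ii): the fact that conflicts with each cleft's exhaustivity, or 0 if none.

0, 3

(i): focus "in the foyer". No fact shares Astrid as agent and the manuscript as thing and Rahul as recipient with a different setting. 0.
(ii): focus "Rahul". Looking for Astrid as agent and the manuscript as thing and in the foyer as setting with some other recipient — fact (3) has Dmitri there. Refuted.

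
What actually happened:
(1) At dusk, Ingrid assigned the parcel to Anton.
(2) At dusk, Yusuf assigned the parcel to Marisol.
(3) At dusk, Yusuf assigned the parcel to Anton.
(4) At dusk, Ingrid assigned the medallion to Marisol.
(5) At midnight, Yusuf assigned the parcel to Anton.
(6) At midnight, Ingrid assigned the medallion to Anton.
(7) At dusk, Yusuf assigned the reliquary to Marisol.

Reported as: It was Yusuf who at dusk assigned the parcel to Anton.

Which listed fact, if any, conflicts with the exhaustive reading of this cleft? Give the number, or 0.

1

Focus of the cleft: "Yusuf" (the agent). Presupposed background: thing = the parcel, recipient = Anton, setting = at dusk.
Exhaustivity: Yusuf is the only agent satisfying that background.
Fact (1) shares the background but with agent = Ingrid; exhaustivity is violated.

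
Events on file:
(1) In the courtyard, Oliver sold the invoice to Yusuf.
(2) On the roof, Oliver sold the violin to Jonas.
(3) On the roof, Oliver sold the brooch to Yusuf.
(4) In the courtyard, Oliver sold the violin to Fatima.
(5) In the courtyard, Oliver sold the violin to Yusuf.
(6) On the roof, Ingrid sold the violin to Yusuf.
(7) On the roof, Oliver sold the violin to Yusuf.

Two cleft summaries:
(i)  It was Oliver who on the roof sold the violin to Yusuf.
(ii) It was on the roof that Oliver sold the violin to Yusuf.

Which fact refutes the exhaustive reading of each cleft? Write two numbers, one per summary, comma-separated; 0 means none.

6, 5

Summary (i) focuses "Oliver" (the agent); background same thing, recipient, setting (the violin / Yusuf / on the roof). Fact (6) matches that background with agent = Ingrid — refutes (i).
Summary (ii) focuses "on the roof" (the setting); background same agent, thing, recipient (Oliver / the violin / Yusuf). Fact (5) matches that background with setting = in the courtyard — refutes (ii).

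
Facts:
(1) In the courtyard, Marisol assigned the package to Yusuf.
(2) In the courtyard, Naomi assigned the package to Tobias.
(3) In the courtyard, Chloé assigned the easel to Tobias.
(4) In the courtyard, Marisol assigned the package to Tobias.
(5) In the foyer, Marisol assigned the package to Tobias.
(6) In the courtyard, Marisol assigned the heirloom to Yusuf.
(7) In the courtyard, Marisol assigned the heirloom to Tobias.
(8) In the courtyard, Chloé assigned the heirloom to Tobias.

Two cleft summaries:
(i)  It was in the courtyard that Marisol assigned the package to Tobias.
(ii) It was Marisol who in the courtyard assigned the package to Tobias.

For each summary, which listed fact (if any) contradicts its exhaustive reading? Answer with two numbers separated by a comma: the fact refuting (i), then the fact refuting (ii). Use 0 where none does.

(i): focus "in the courtyard". Looking for agent = Marisol, thing = the package, recipient = Tobias with some other setting — fact (5) has in the foyer there. Refuted.
(ii): focus "Marisol". Looking for thing = the package, recipient = Tobias, setting = in the courtyard with some other agent — fact (2) has Naomi there. Refuted.

5, 2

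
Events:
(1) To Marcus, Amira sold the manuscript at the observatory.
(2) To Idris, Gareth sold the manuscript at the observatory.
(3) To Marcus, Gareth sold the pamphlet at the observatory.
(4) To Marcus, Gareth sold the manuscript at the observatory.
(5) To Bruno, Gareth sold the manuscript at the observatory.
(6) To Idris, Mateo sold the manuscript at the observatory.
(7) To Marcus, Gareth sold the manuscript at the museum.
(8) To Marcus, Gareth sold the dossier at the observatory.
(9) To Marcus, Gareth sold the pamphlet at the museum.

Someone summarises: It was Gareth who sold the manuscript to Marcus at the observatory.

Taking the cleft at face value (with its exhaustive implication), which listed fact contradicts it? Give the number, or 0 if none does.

Focus of the cleft: "Gareth" (the agent). Presupposed background: thing = the manuscript, recipient = Marcus, setting = at the observatory.
Exhaustivity: Gareth is the only agent satisfying that background.
But fact (1) also has thing = the manuscript, recipient = Marcus, setting = at the observatory, with agent = Amira — so the exhaustive reading fails.

1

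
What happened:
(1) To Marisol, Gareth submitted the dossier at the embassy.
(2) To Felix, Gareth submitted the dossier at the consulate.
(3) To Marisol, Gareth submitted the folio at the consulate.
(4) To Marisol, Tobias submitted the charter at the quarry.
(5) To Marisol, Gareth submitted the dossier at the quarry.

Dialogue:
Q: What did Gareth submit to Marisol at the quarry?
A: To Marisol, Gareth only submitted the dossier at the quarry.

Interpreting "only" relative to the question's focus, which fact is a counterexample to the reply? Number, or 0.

The question "What did ...?" targets the thing, so in the reply the focus falls on "the dossier".
"Only" then excludes alternative things while the background — same agent, recipient, setting (Gareth / Marisol / at the quarry) — is held fixed.
No listed fact shares that background with another thing. Nothing contradicts the reply.
(Fact (1) would refute a reading with focus on the setting — but that is not what the question asks.)

0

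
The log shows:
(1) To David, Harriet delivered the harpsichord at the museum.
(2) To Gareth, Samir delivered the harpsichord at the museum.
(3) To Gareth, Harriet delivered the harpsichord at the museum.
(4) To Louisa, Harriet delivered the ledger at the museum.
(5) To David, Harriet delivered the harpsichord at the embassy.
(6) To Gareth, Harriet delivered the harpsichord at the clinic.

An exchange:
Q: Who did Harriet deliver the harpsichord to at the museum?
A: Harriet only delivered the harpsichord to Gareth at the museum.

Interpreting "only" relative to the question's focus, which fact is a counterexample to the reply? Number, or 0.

Answering "Who did ... to ...?" puts focus on the recipient — here, "Gareth".
So "only" ranges over recipients; the rest (agent = Harriet, thing = the harpsichord, setting = at the museum) is presupposed.
Fact (1) shares the background with a different recipient (David) — counterexample.
(Fact (6) would refute a reading with focus on the setting — but that is not what the question asks.)

1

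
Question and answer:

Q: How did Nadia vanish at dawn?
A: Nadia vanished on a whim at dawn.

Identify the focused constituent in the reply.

on a whim

The wh-word "how" asks about the manner.
In the answer, "Nadia" and "at dawn" are given — repeated from the question.
The constituent filling the manner gap is "on a whim"; that is the focus and would carry nuclear stress.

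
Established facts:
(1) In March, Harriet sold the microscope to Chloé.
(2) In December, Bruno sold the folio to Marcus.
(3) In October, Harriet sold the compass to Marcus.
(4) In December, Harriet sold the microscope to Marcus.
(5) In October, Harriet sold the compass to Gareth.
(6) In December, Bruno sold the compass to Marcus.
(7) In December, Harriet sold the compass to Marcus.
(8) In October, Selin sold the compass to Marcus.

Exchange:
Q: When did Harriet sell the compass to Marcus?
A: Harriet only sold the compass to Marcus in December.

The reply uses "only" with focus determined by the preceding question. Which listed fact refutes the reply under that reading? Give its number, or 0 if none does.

3

The question "When did ...?" targets the setting, so in the reply the focus falls on "in December".
So "only" ranges over settings; the rest (same agent, thing, recipient (Harriet / the compass / Marcus)) is presupposed.
Fact (3) shares the background with a different setting (in October) — counterexample.
(Fact (4) would refute a reading with focus on the thing — but that is not what the question asks.)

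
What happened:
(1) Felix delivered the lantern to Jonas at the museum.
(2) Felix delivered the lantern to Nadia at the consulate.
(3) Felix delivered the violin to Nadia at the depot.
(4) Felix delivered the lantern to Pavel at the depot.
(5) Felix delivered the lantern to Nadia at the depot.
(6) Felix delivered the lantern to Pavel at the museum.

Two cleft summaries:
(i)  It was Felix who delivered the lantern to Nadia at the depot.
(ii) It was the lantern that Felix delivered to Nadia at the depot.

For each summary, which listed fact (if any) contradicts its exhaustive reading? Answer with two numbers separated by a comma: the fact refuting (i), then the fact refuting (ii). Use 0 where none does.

0, 3

(i): focus "Felix". No fact shares thing = the lantern, recipient = Nadia, setting = at the depot with a different agent. 0.
(ii): focus "the lantern". Looking for agent = Felix, recipient = Nadia, setting = at the depot with some other thing — fact (3) has the violin there. Refuted.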